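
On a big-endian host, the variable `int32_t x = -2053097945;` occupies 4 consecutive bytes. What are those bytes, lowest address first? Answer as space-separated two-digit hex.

Two's complement of -2053097945 in 32 bits: 2053097945 = 0x7A5FC9D9; invert → 0x85A03626; add 1 → 0x85A03627.
Split into bytes (most-significant first): 85 A0 36 27.
In big-endian order the high byte comes first in memory.
So the memory order matches the most-significant-first order: 85 A0 36 27.

85 A0 36 27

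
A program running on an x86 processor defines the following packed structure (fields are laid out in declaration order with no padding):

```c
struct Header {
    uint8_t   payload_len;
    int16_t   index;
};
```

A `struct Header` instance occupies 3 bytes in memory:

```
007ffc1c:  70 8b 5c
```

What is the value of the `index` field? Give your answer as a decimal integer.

23691

`index` follows `payload_len` (1 byte), so it starts at byte offset 1 and occupies 2 bytes.
Bytes at offsets 1..2: 8B 5C.
In little-endian order the low byte comes first in memory.
Reassemble most-significant byte first: 5C 8B → 0x5C8B.
0x5C8B = 23691.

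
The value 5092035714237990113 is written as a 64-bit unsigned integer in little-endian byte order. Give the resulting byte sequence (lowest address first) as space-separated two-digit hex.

E1 04 C2 DA 80 8B AA 46

5092035714237990113 in hexadecimal, padded to 64 bits, is 0x46AA8B80DAC204E1.
Split into bytes (most-significant first): 46 AA 8B 80 DA C2 04 E1.
In little-endian order the low byte comes first in memory.
So at ascending addresses the bytes are E1 04 C2 DA 80 8B AA 46.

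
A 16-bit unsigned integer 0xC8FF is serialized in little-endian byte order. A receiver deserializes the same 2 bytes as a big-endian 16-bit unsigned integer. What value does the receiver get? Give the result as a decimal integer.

65480

Stored little-endian, the bytes at ascending addresses are FF C8.
Read back as big-endian, the last byte is least significant, giving 0xFFC8.
0xFFC8 = 65480.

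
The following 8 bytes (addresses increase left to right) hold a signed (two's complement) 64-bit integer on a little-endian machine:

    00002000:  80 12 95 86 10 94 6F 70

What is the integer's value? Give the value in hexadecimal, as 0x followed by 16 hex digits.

0x706F941086951280

Little-endian: lowest address holds the least-significant byte.
Reassemble most-significant byte first: 70 6F 94 10 86 95 12 80 → 0x706F941086951280.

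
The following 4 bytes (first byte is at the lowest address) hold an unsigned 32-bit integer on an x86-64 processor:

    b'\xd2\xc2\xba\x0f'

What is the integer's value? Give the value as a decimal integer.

263897810

Little-endian stores the least-significant byte at the lowest address.
Reassemble most-significant byte first: 0F BA C2 D2 → 0x0FBAC2D2.
0x0FBAC2D2 = 263897810.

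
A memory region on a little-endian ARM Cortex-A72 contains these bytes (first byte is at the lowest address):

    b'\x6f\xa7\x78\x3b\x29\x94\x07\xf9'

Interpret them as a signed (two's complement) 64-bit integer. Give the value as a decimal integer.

-502269928616188049

In little-endian order the low byte comes first in memory.
Reassemble most-significant byte first: F9 07 94 29 3B 78 A7 6F → 0xF90794293B78A76F.
Top bit is set, so as a signed 64-bit value this is 0xF90794293B78A76F − 2^64 = -502269928616188049.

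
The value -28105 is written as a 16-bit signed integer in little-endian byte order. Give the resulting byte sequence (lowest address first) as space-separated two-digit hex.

Two's complement of -28105 in 16 bits: 28105 = 0x6DC9; invert → 0x9236; add 1 → 0x9237.
Split into bytes (most-significant first): 92 37.
In little-endian order the low byte comes first in memory.
So at ascending addresses the bytes are 37 92.

37 92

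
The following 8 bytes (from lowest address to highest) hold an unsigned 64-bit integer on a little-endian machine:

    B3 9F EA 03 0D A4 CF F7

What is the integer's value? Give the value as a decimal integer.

17856671423354544051

Little-endian stores the least-significant byte at the lowest address.
Reassemble most-significant byte first: F7 CF A4 0D 03 EA 9F B3 → 0xF7CFA40D03EA9FB3.
0xF7CFA40D03EA9FB3 = 17856671423354544051.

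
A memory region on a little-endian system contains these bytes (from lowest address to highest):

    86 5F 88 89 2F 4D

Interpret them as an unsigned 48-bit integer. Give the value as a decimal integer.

84866566217606

Little-endian stores the least-significant byte at the lowest address.
Reassemble most-significant byte first: 4D 2F 89 88 5F 86 → 0x4D2F89885F86.
0x4D2F89885F86 = 84866566217606.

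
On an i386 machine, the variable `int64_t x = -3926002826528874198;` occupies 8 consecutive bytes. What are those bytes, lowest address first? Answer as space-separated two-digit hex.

2A 21 91 E9 3A 09 84 C9

Two's complement of -3926002826528874198 in 64 bits: 3926002826528874198 = 0x367BF6C5166EDED6; invert → 0xC984093AE9912129; add 1 → 0xC984093AE991212A.
Split into bytes (most-significant first): C9 84 09 3A E9 91 21 2A.
In little-endian order the low byte comes first in memory.
So at ascending addresses the bytes are 2A 21 91 E9 3A 09 84 C9.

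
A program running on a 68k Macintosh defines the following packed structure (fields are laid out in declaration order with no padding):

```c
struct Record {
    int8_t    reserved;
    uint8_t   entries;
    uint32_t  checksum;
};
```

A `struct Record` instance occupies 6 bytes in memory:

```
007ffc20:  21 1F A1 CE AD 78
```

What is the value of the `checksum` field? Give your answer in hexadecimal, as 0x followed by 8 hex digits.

0xA1CEAD78

`checksum` follows `reserved` (1 B), `entries` (1 B), so it starts at offset 1 + 1 = 2 and occupies 4 bytes.
Bytes at offsets 2..5: A1 CE AD 78.
In big-endian order the high byte comes first in memory.
The bytes are already most-significant first: 0xA1CEAD78.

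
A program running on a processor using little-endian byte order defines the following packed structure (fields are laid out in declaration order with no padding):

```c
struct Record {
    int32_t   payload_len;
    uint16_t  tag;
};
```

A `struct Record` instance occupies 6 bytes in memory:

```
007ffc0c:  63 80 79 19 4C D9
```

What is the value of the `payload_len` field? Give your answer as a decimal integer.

427393123

`payload_len` is the first field, at byte offset 0, occupying 4 bytes.
Bytes at offsets 0..3: 63 80 79 19.
In little-endian order the low byte comes first in memory.
Reassemble most-significant byte first: 19 79 80 63 → 0x19798063.
0x19798063 = 427393123.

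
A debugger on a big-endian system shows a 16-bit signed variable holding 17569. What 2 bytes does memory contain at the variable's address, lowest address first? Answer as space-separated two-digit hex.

17569 in hexadecimal, padded to 16 bits, is 0x44A1.
Split into bytes (most-significant first): 44 A1.
Big-endian stores the most-significant byte at the lowest address.
So the memory order matches the most-significant-first order: 44 A1.

44 A1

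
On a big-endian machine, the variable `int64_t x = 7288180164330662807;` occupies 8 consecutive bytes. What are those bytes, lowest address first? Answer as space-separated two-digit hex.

7288180164330662807 in hexadecimal, padded to 64 bits, is 0x6524D13EB9FA2B97.
Split into bytes (most-significant first): 65 24 D1 3E B9 FA 2B 97.
Big-endian: lowest address holds the most-significant byte.
So the memory order matches the most-significant-first order: 65 24 D1 3E B9 FA 2B 97.

65 24 D1 3E B9 FA 2B 97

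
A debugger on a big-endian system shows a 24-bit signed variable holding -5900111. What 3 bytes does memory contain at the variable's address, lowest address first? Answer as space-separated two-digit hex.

A5 F8 B1

Two's complement of -5900111 in 24 bits: 5900111 = 0x5A074F; invert → 0xA5F8B0; add 1 → 0xA5F8B1.
Split into bytes (most-significant first): A5 F8 B1.
In big-endian order the high byte comes first in memory.
So the memory order matches the most-significant-first order: A5 F8 B1.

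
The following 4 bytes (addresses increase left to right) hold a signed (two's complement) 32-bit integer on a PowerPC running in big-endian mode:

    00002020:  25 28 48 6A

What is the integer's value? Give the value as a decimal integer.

Big-endian stores the most-significant byte at the lowest address.
The bytes are already most-significant first: 0x2528486A.
0x2528486A = 623396970.

623396970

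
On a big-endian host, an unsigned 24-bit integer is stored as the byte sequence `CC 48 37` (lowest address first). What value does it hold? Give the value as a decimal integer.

13387831

Big-endian: lowest address holds the most-significant byte.
The bytes are already most-significant first: 0xCC4837.
0xCC4837 = 13387831.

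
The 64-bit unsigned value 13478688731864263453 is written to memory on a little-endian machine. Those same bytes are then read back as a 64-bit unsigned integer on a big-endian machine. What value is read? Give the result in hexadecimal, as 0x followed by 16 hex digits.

13478688731864263453 in 64-bit hexadecimal is 0xBB0DEBFD0CD46B1D.
Stored little-endian, the bytes at ascending addresses are 1D 6B D4 0C FD EB 0D BB.
Read back as big-endian, the last byte is least significant, giving 0x1D6BD40CFDEB0DBB.

0x1D6BD40CFDEB0DBB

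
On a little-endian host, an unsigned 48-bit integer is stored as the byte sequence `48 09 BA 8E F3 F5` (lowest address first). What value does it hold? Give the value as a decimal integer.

270426420414792

In little-endian order the low byte comes first in memory.
Reassemble most-significant byte first: F5 F3 8E BA 09 48 → 0xF5F38EBA0948.
0xF5F38EBA0948 = 270426420414792.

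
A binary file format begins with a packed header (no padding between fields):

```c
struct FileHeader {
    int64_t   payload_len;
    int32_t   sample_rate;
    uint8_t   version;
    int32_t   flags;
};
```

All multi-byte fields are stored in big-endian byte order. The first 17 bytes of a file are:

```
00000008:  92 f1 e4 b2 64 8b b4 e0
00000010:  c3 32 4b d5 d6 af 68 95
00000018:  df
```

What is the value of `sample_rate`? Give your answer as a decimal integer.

`sample_rate` follows `payload_len` (8 bytes), so it starts at byte offset 8 and occupies 4 bytes.
Bytes at offsets 8..11: C3 32 4B D5.
In big-endian order the high byte comes first in memory.
The bytes are already most-significant first: 0xC3324BD5.
Top bit is set, so as a signed 32-bit value this is 0xC3324BD5 − 2^32 = -1020113963.

-1020113963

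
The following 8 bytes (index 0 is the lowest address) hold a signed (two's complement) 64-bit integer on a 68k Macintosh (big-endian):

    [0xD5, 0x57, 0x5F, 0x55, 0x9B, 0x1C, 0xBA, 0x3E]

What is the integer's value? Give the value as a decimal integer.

Big-endian: lowest address holds the most-significant byte.
The bytes are already most-significant first: 0xD5575F559B1CBA3E.
Top bit is set, so as a signed 64-bit value this is 0xD5575F559B1CBA3E − 2^64 = -3073883399377864130.

-3073883399377864130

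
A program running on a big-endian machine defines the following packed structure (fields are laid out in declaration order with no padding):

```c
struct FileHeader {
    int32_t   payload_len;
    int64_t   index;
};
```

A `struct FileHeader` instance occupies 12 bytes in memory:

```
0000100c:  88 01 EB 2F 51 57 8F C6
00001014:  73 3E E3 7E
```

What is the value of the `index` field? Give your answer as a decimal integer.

5861311522545787774

`index` follows `payload_len` (4 bytes), so it starts at byte offset 4 and occupies 8 bytes.
Bytes at offsets 4..11: 51 57 8F C6 73 3E E3 7E.
Big-endian stores the most-significant byte at the lowest address.
The bytes are already most-significant first: 0x51578FC6733EE37E.
0x51578FC6733EE37E = 5861311522545787774.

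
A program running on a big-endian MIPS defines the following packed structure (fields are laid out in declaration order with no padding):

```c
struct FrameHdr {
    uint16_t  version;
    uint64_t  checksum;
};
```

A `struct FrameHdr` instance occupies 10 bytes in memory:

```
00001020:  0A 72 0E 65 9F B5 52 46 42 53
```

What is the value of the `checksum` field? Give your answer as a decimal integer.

`checksum` follows `version` (2 bytes), so it starts at byte offset 2 and occupies 8 bytes.
Bytes at offsets 2..9: 0E 65 9F B5 52 46 42 53.
In big-endian order the high byte comes first in memory.
The bytes are already most-significant first: 0x0E659FB552464253.
0x0E659FB552464253 = 1037410890297000531.

1037410890297000531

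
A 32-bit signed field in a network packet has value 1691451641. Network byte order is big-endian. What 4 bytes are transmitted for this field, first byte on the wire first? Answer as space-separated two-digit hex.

64 D1 80 F9

1691451641 in hexadecimal, padded to 32 bits, is 0x64D180F9.
Split into bytes (most-significant first): 64 D1 80 F9.
Big-endian stores the most-significant byte at the lowest address.
So the memory order matches the most-significant-first order: 64 D1 80 F9.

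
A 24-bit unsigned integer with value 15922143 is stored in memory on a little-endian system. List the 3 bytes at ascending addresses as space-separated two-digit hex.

15922143 in hexadecimal, padded to 24 bits, is 0xF2F3DF.
Split into bytes (most-significant first): F2 F3 DF.
Little-endian stores the least-significant byte at the lowest address.
So at ascending addresses the bytes are DF F3 F2.

DF F3 F2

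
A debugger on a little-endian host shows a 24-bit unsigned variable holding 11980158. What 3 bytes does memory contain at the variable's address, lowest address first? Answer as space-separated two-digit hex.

11980158 in hexadecimal, padded to 24 bits, is 0xB6CD7E.
Split into bytes (most-significant first): B6 CD 7E.
Little-endian stores the least-significant byte at the lowest address.
So at ascending addresses the bytes are 7E CD B6.

7E CD B6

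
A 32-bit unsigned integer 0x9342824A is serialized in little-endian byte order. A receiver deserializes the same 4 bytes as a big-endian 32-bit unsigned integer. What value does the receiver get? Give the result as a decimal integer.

Stored little-endian, the bytes at ascending addresses are 4A 82 42 93.
Read back as big-endian, the last byte is least significant, giving 0x4A824293.
0x4A824293 = 1250050707.

1250050707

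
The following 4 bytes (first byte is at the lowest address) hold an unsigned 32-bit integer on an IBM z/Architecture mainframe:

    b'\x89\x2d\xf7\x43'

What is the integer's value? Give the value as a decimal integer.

2301491011

Big-endian stores the most-significant byte at the lowest address.
The bytes are already most-significant first: 0x892DF743.
0x892DF743 = 2301491011.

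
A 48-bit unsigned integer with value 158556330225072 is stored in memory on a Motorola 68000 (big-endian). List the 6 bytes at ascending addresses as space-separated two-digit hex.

90 34 C5 BD 6D B0

158556330225072 in hexadecimal, padded to 48 bits, is 0x9034C5BD6DB0.
Split into bytes (most-significant first): 90 34 C5 BD 6D B0.
Big-endian stores the most-significant byte at the lowest address.
So the memory order matches the most-significant-first order: 90 34 C5 BD 6D B0.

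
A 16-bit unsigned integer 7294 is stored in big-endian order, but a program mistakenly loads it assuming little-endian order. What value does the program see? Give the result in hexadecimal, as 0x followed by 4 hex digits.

7294 in 16-bit hexadecimal is 0x1C7E.
Stored big-endian, the bytes at ascending addresses are 1C 7E.
Read back as little-endian, the first byte is least significant, giving 0x7E1C.

0x7E1C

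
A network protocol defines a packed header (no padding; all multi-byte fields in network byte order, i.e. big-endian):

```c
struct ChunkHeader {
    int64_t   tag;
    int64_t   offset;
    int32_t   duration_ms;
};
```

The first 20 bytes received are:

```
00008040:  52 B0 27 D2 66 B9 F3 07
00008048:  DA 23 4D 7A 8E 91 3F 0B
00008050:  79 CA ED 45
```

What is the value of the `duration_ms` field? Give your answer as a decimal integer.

2043342149

`duration_ms` follows `tag` (8 B), `offset` (8 B), so it starts at offset 8 + 8 = 16 and occupies 4 bytes.
Bytes at offsets 16..19: 79 CA ED 45.
Big-endian stores the most-significant byte at the lowest address.
The bytes are already most-significant first: 0x79CAED45.
0x79CAED45 = 2043342149.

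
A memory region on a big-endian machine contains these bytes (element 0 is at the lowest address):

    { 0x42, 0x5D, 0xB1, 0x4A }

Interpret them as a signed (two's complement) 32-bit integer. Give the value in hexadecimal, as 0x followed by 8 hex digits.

Big-endian: lowest address holds the most-significant byte.
The bytes are already most-significant first: 0x425DB14A.

0x425DB14A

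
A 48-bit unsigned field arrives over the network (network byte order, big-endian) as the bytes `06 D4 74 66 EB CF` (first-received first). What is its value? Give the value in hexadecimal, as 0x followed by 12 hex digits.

In big-endian order the high byte comes first in memory.
The bytes are already most-significant first: 0x06D47466EBCF.

0x06D47466EBCF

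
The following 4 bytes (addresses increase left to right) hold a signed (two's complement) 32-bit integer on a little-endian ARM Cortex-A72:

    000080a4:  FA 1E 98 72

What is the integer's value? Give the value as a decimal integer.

1922572026

Little-endian stores the least-significant byte at the lowest address.
Reassemble most-significant byte first: 72 98 1E FA → 0x72981EFA.
0x72981EFA = 1922572026.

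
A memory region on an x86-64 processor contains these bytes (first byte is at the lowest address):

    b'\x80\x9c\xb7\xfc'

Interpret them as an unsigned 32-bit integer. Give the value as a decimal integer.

4239891584

Little-endian stores the least-significant byte at the lowest address.
Reassemble most-significant byte first: FC B7 9C 80 → 0xFCB79C80.
0xFCB79C80 = 4239891584.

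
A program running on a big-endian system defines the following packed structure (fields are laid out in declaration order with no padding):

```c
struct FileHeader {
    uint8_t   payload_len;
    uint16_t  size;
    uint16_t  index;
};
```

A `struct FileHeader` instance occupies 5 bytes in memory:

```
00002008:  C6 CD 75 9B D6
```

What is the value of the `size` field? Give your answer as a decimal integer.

52597

`size` follows `payload_len` (1 byte), so it starts at byte offset 1 and occupies 2 bytes.
Bytes at offsets 1..2: CD 75.
Big-endian stores the most-significant byte at the lowest address.
The bytes are already most-significant first: 0xCD75.
0xCD75 = 52597.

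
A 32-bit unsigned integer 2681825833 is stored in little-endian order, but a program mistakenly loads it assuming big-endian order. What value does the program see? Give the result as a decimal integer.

694868383

2681825833 in 32-bit hexadecimal is 0x9FD96A29.
Stored little-endian, the bytes at ascending addresses are 29 6A D9 9F.
Read back as big-endian, the last byte is least significant, giving 0x296AD99F.
0x296AD99F = 694868383.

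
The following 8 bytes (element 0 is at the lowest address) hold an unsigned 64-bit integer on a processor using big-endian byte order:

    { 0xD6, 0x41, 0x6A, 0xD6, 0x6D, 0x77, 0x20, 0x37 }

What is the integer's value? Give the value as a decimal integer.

In big-endian order the high byte comes first in memory.
The bytes are already most-significant first: 0xD6416AD66D772037.
0xD6416AD66D772037 = 15438738466794840119.

15438738466794840119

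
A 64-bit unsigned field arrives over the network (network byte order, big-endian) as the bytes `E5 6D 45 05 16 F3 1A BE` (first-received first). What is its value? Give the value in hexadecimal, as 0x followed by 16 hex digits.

Big-endian stores the most-significant byte at the lowest address.
The bytes are already most-significant first: 0xE56D450516F31ABE.

0xE56D450516F31ABE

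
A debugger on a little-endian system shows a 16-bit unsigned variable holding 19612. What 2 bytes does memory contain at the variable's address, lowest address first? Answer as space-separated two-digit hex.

9C 4C

19612 in hexadecimal, padded to 16 bits, is 0x4C9C.
Split into bytes (most-significant first): 4C 9C.
In little-endian order the low byte comes first in memory.
So at ascending addresses the bytes are 9C 4C.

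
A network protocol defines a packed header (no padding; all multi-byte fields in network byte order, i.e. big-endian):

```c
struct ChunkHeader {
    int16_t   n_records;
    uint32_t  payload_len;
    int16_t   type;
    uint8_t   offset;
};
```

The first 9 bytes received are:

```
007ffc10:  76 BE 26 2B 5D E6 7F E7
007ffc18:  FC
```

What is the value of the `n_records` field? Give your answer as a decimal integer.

30398

`n_records` is the first field, at byte offset 0, occupying 2 bytes.
Bytes at offsets 0..1: 76 BE.
In big-endian order the high byte comes first in memory.
The bytes are already most-significant first: 0x76BE.
0x76BE = 30398.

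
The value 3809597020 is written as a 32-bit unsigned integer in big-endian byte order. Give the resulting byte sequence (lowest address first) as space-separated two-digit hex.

E3 11 D6 5C

3809597020 in hexadecimal, padded to 32 bits, is 0xE311D65C.
Split into bytes (most-significant first): E3 11 D6 5C.
Big-endian: lowest address holds the most-significant byte.
So the memory order matches the most-significant-first order: E3 11 D6 5C.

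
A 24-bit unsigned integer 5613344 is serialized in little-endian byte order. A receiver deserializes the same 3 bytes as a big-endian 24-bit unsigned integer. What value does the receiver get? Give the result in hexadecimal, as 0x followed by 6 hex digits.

5613344 in 24-bit hexadecimal is 0x55A720.
Stored little-endian, the bytes at ascending addresses are 20 A7 55.
Read back as big-endian, the last byte is least significant, giving 0x20A755.

0x20A755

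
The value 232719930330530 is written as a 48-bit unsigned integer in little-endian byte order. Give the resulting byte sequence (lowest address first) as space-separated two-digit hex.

A2 8D C7 54 A8 D3

232719930330530 in hexadecimal, padded to 48 bits, is 0xD3A854C78DA2.
Split into bytes (most-significant first): D3 A8 54 C7 8D A2.
In little-endian order the low byte comes first in memory.
So at ascending addresses the bytes are A2 8D C7 54 A8 D3.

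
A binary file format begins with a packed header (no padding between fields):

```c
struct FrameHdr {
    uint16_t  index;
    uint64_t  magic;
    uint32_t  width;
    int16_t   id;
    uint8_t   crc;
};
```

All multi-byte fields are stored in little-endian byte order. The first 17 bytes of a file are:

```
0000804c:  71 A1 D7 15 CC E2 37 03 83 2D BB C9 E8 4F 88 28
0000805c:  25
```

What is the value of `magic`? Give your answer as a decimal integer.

`magic` follows `index` (2 bytes), so it starts at byte offset 2 and occupies 8 bytes.
Bytes at offsets 2..9: D7 15 CC E2 37 03 83 2D.
In little-endian order the low byte comes first in memory.
Reassemble most-significant byte first: 2D 83 03 37 E2 CC 15 D7 → 0x2D830337E2CC15D7.
0x2D830337E2CC15D7 = 3279468492218963415.

3279468492218963415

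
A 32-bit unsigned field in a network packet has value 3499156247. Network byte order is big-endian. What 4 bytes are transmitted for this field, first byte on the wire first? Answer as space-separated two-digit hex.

D0 90 E3 17

3499156247 in hexadecimal, padded to 32 bits, is 0xD090E317.
Split into bytes (most-significant first): D0 90 E3 17.
Big-endian stores the most-significant byte at the lowest address.
So the memory order matches the most-significant-first order: D0 90 E3 17.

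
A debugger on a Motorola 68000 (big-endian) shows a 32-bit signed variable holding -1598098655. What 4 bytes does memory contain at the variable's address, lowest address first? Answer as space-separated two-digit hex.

Two's complement of -1598098655 in 32 bits: 1598098655 = 0x5F410CDF; invert → 0xA0BEF320; add 1 → 0xA0BEF321.
Split into bytes (most-significant first): A0 BE F3 21.
Big-endian: lowest address holds the most-significant byte.
So the memory order matches the most-significant-first order: A0 BE F3 21.

A0 BE F3 21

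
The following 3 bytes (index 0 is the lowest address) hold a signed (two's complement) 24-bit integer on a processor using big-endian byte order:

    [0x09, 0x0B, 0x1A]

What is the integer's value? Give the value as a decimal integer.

592666

In big-endian order the high byte comes first in memory.
The bytes are already most-significant first: 0x090B1A.
0x090B1A = 592666.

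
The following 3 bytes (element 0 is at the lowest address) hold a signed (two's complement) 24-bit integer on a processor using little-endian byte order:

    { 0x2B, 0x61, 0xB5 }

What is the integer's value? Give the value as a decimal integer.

-4890325

In little-endian order the low byte comes first in memory.
Reassemble most-significant byte first: B5 61 2B → 0xB5612B.
Top bit is set, so as a signed 24-bit value this is 0xB5612B − 2^24 = -4890325.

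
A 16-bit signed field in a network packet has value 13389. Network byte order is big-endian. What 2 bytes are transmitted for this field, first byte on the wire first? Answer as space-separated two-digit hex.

13389 in hexadecimal, padded to 16 bits, is 0x344D.
Split into bytes (most-significant first): 34 4D.
Big-endian: lowest address holds the most-significant byte.
So the memory order matches the most-significant-first order: 34 4D.

34 4D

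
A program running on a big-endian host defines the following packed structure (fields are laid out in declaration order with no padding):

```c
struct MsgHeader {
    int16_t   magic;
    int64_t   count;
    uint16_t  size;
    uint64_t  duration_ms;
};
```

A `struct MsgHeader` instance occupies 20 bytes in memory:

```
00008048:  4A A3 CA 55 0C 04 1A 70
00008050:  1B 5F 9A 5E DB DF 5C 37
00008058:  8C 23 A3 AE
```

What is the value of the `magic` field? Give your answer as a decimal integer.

19107

`magic` is the first field, at byte offset 0, occupying 2 bytes.
Bytes at offsets 0..1: 4A A3.
In big-endian order the high byte comes first in memory.
The bytes are already most-significant first: 0x4AA3.
0x4AA3 = 19107.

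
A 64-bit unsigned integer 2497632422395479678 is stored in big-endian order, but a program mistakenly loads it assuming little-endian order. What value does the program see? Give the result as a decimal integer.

9117081717174151458

2497632422395479678 in 64-bit hexadecimal is 0x22A95F748461867E.
Stored big-endian, the bytes at ascending addresses are 22 A9 5F 74 84 61 86 7E.
Read back as little-endian, the first byte is least significant, giving 0x7E866184745FA922.
0x7E866184745FA922 = 9117081717174151458.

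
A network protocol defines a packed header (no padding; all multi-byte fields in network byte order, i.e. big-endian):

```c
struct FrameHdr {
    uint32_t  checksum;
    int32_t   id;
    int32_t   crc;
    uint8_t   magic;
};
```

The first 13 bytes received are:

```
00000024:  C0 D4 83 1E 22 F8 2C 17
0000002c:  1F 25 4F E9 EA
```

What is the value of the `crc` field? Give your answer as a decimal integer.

522538985

`crc` follows `checksum` (4 B), `id` (4 B), so it starts at offset 4 + 4 = 8 and occupies 4 bytes.
Bytes at offsets 8..11: 1F 25 4F E9.
Big-endian: lowest address holds the most-significant byte.
The bytes are already most-significant first: 0x1F254FE9.
0x1F254FE9 = 522538985.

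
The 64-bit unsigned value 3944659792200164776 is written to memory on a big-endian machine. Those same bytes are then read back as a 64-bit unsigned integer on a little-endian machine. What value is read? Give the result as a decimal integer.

12134346015813647926

3944659792200164776 in 64-bit hexadecimal is 0x36BE3F2E69DB65A8.
Stored big-endian, the bytes at ascending addresses are 36 BE 3F 2E 69 DB 65 A8.
Read back as little-endian, the first byte is least significant, giving 0xA865DB692E3FBE36.
0xA865DB692E3FBE36 = 12134346015813647926.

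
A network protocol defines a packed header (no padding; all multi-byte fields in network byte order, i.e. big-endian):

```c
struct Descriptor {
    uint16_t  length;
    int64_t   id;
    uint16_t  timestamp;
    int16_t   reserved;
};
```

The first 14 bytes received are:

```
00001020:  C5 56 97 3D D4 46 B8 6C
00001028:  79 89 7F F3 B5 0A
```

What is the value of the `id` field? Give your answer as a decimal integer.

`id` follows `length` (2 bytes), so it starts at byte offset 2 and occupies 8 bytes.
Bytes at offsets 2..9: 97 3D D4 46 B8 6C 79 89.
Big-endian: lowest address holds the most-significant byte.
The bytes are already most-significant first: 0x973DD446B86C7989.
Top bit is set, so as a signed 64-bit value this is 0x973DD446B86C7989 − 2^64 = -7548644000196167287.

-7548644000196167287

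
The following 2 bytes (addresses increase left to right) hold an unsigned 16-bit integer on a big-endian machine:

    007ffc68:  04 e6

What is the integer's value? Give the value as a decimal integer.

Big-endian stores the most-significant byte at the lowest address.
The bytes are already most-significant first: 0x04E6.
0x04E6 = 1254.

1254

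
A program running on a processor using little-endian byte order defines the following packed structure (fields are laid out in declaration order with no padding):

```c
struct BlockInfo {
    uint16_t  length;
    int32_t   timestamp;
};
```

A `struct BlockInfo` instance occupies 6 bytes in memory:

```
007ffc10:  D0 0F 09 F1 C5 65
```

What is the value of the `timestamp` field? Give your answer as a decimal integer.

`timestamp` follows `length` (2 bytes), so it starts at byte offset 2 and occupies 4 bytes.
Bytes at offsets 2..5: 09 F1 C5 65.
Little-endian: lowest address holds the least-significant byte.
Reassemble most-significant byte first: 65 C5 F1 09 → 0x65C5F109.
0x65C5F109 = 1707471113.

1707471113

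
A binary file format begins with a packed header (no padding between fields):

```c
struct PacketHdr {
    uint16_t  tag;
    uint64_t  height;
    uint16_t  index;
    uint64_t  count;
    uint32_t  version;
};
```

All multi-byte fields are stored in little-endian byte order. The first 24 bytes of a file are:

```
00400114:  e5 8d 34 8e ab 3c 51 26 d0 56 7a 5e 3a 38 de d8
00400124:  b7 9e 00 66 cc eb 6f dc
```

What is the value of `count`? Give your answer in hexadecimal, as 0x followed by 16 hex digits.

`count` follows `tag` (2 B), `height` (8 B), `index` (2 B), so it starts at offset 2 + 8 + 2 = 12 and occupies 8 bytes.
Bytes at offsets 12..19: 3A 38 DE D8 B7 9E 00 66.
In little-endian order the low byte comes first in memory.
Reassemble most-significant byte first: 66 00 9E B7 D8 DE 38 3A → 0x66009EB7D8DE383A.

0x66009EB7D8DE383A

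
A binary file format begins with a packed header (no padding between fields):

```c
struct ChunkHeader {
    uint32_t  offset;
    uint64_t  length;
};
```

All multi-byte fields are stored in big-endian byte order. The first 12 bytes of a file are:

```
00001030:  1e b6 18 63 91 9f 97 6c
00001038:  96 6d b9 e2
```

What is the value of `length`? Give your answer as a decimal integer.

`length` follows `offset` (4 bytes), so it starts at byte offset 4 and occupies 8 bytes.
Bytes at offsets 4..11: 91 9F 97 6C 96 6D B9 E2.
Big-endian stores the most-significant byte at the lowest address.
The bytes are already most-significant first: 0x919F976C966DB9E2.
0x919F976C966DB9E2 = 10493272149432580578.

10493272149432580578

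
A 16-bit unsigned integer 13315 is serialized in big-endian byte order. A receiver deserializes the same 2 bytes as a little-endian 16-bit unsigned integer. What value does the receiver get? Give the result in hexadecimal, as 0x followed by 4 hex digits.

0x0334

13315 in 16-bit hexadecimal is 0x3403.
Stored big-endian, the bytes at ascending addresses are 34 03.
Read back as little-endian, the first byte is least significant, giving 0x0334.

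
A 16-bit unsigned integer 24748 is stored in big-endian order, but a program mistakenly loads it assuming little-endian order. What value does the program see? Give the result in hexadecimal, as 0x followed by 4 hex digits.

24748 in 16-bit hexadecimal is 0x60AC.
Stored big-endian, the bytes at ascending addresses are 60 AC.
Read back as little-endian, the first byte is least significant, giving 0xAC60.

0xAC60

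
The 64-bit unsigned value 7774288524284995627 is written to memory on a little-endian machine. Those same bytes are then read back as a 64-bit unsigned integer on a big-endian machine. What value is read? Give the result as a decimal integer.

3109848857791619947

7774288524284995627 in 64-bit hexadecimal is 0x6BE3D2390F67282B.
Stored little-endian, the bytes at ascending addresses are 2B 28 67 0F 39 D2 E3 6B.
Read back as big-endian, the last byte is least significant, giving 0x2B28670F39D2E36B.
0x2B28670F39D2E36B = 3109848857791619947.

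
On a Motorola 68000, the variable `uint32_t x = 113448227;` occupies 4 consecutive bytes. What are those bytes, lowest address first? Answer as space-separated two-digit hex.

06 C3 15 23

113448227 in hexadecimal, padded to 32 bits, is 0x06C31523.
Split into bytes (most-significant first): 06 C3 15 23.
In big-endian order the high byte comes first in memory.
So the memory order matches the most-significant-first order: 06 C3 15 23.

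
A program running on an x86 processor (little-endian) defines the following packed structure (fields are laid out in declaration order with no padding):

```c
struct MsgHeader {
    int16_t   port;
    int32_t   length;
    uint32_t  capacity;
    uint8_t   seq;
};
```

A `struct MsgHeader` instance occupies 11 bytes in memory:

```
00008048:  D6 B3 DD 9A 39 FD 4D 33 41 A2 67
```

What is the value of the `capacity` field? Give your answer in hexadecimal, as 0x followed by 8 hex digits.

0xA241334D

`capacity` follows `port` (2 B), `length` (4 B), so it starts at offset 2 + 4 = 6 and occupies 4 bytes.
Bytes at offsets 6..9: 4D 33 41 A2.
Little-endian: lowest address holds the least-significant byte.
Reassemble most-significant byte first: A2 41 33 4D → 0xA241334D.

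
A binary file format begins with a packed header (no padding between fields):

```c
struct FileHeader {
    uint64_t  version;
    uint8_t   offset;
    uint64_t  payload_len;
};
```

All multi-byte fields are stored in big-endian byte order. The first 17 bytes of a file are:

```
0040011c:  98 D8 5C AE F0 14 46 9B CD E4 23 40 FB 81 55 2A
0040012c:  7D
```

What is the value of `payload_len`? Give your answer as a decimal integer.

`payload_len` follows `version` (8 B), `offset` (1 B), so it starts at offset 8 + 1 = 9 and occupies 8 bytes.
Bytes at offsets 9..16: E4 23 40 FB 81 55 2A 7D.
Big-endian stores the most-significant byte at the lowest address.
The bytes are already most-significant first: 0xE42340FB81552A7D.
0xE42340FB81552A7D = 16439054513783253629.

16439054513783253629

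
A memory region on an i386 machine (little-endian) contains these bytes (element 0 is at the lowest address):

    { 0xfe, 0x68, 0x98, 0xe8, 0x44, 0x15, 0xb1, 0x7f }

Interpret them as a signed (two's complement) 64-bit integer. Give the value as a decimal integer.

Little-endian: lowest address holds the least-significant byte.
Reassemble most-significant byte first: 7F B1 15 44 E8 98 68 FE → 0x7FB11544E89868FE.
0x7FB11544E89868FE = 9201158899398895870.

9201158899398895870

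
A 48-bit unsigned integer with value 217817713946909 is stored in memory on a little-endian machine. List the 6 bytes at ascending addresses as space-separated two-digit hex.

217817713946909 in hexadecimal, padded to 48 bits, is 0xC61AA377311D.
Split into bytes (most-significant first): C6 1A A3 77 31 1D.
Little-endian stores the least-significant byte at the lowest address.
So at ascending addresses the bytes are 1D 31 77 A3 1A C6.

1D 31 77 A3 1A C6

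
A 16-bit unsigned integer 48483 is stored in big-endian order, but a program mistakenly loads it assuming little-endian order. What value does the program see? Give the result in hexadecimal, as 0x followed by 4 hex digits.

48483 in 16-bit hexadecimal is 0xBD63.
Stored big-endian, the bytes at ascending addresses are BD 63.
Read back as little-endian, the first byte is least significant, giving 0x63BD.

0x63BD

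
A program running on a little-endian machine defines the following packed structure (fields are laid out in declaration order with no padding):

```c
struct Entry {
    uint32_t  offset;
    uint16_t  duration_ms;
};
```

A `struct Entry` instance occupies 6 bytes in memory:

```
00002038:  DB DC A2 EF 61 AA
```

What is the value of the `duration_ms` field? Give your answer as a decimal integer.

43617

`duration_ms` follows `offset` (4 bytes), so it starts at byte offset 4 and occupies 2 bytes.
Bytes at offsets 4..5: 61 AA.
Little-endian stores the least-significant byte at the lowest address.
Reassemble most-significant byte first: AA 61 → 0xAA61.
0xAA61 = 43617.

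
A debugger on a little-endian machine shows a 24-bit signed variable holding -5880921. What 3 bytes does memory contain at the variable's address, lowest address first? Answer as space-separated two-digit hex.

Two's complement of -5880921 in 24 bits: 5880921 = 0x59BC59; invert → 0xA643A6; add 1 → 0xA643A7.
Split into bytes (most-significant first): A6 43 A7.
Little-endian stores the least-significant byte at the lowest address.
So at ascending addresses the bytes are A7 43 A6.

A7 43 A6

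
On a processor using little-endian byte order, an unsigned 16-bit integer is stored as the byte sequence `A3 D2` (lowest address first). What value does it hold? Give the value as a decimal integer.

In little-endian order the low byte comes first in memory.
Reassemble most-significant byte first: D2 A3 → 0xD2A3.
0xD2A3 = 53923.

53923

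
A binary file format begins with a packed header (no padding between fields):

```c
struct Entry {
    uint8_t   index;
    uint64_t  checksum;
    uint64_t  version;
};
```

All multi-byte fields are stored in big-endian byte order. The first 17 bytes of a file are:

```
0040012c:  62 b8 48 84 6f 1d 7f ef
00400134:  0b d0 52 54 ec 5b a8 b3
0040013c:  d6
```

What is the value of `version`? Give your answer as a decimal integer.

15011153882106082262

`version` follows `index` (1 B), `checksum` (8 B), so it starts at offset 1 + 8 = 9 and occupies 8 bytes.
Bytes at offsets 9..16: D0 52 54 EC 5B A8 B3 D6.
In big-endian order the high byte comes first in memory.
The bytes are already most-significant first: 0xD05254EC5BA8B3D6.
0xD05254EC5BA8B3D6 = 15011153882106082262.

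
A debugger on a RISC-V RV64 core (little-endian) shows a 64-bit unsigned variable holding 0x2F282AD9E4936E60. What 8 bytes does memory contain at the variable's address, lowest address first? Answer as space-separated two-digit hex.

60 6E 93 E4 D9 2A 28 2F

Split into bytes (most-significant first): 2F 28 2A D9 E4 93 6E 60.
In little-endian order the low byte comes first in memory.
So at ascending addresses the bytes are 60 6E 93 E4 D9 2A 28 2F.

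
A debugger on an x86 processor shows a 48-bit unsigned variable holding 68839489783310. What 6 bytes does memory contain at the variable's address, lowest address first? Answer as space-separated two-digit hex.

68839489783310 in hexadecimal, padded to 48 bits, is 0x3E9BF155C60E.
Split into bytes (most-significant first): 3E 9B F1 55 C6 0E.
In little-endian order the low byte comes first in memory.
So at ascending addresses the bytes are 0E C6 55 F1 9B 3E.

0E C6 55 F1 9B 3E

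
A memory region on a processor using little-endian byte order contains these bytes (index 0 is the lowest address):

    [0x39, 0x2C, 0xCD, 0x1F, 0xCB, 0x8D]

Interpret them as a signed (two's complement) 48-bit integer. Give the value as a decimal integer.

Little-endian stores the least-significant byte at the lowest address.
Reassemble most-significant byte first: 8D CB 1F CD 2C 39 → 0x8DCB1FCD2C39.
Top bit is set, so as a signed 48-bit value this is 0x8DCB1FCD2C39 − 2^48 = -125571425293255.

-125571425293255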